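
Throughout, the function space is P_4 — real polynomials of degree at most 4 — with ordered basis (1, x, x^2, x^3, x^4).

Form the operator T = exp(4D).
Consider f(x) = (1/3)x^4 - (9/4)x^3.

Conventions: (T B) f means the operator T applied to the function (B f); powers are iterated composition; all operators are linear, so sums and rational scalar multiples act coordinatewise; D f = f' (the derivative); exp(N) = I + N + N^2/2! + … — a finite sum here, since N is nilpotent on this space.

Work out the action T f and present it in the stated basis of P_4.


order-1 term: (16/3)x^3 - 27x^2
order-2 term: 32x^2 - 108x
order-3 term: (256/3)x - 144
order-4 term: 256/3
the series for exp(4D) f terminates at order 4
exp(4D) f = (1/3)x^4 + (37/12)x^3 + 5x^2 - (68/3)x - 176/3

the result is g(x) = (1/3)x^4 + (37/12)x^3 + 5x^2 - (68/3)x - 176/3


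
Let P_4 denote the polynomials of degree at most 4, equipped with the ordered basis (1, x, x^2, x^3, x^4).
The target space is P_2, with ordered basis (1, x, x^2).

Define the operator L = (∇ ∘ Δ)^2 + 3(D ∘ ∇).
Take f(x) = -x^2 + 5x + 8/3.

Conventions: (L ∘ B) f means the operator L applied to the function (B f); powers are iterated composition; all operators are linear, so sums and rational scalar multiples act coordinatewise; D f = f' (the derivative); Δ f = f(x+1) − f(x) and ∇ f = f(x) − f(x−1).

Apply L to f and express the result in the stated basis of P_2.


g(x) = -6

Δ f = -2x + 4
∇ Δ f = -2
Δ (∇ ∘ Δ) f = 0
∇ Δ (∇ ∘ Δ) f = 0
∇ f = -2x + 6
D ∇ f = -2
(3(D ∘ ∇)) f = -6
((∇ ∘ Δ)^2 + 3(D ∘ ∇)) f = -6


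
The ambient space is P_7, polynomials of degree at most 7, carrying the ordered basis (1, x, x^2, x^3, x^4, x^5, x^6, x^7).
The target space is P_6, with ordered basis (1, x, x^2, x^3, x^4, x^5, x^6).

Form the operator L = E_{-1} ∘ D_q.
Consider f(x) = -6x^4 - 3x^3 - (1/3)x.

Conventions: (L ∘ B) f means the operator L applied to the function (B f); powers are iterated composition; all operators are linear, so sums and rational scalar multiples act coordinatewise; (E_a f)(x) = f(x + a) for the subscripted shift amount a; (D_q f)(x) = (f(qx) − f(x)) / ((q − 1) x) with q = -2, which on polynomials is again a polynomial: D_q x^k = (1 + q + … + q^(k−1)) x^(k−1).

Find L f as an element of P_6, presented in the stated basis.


D_q f = 30x^3 - 9x^2 - 1/3
E_{-1} D_q f = 30x^3 - 99x^2 + 108x - 118/3

g(x) = 30x^3 - 99x^2 + 108x - 118/3


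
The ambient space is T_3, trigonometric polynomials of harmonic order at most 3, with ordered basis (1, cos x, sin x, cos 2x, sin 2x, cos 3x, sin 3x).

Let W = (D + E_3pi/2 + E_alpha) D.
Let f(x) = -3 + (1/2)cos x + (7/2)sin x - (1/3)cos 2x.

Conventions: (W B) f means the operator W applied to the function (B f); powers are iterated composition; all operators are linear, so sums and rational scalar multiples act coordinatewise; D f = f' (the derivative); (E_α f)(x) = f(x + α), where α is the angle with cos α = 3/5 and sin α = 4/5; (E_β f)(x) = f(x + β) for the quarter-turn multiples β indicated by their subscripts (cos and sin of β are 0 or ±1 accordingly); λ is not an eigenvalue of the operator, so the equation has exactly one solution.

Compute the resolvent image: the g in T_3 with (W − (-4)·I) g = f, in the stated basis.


write g with unknown coordinates in the stated basis and equate coefficients in (W − (-4)·I) g = f
solving from the highest basis element down gives g = -3/4 - (5/106)cos x + (115/106)sin x + (1/16)cos 2x + (1/12)sin 2x
check: W g = (73/106)cos x - (89/106)sin x - (7/12)cos 2x - (1/3)sin 2x
so W g − (-4)·g = -3 + (1/2)cos x + (7/2)sin x - (1/3)cos 2x = f ✓

the result is g(x) = -3/4 - (5/106)cos x + (115/106)sin x + (1/16)cos 2x + (1/12)sin 2x


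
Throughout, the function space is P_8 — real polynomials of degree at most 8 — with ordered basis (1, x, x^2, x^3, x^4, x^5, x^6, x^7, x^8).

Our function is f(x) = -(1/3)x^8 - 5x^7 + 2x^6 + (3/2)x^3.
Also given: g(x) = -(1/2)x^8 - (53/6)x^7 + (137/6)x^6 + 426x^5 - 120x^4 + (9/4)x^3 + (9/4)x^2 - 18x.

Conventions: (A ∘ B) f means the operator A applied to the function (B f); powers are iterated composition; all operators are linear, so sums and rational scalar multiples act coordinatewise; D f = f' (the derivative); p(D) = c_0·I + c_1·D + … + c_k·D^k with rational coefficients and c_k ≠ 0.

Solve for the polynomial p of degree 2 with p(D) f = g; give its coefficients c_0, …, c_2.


D^0 f = -(1/3)x^8 - 5x^7 + 2x^6 + (3/2)x^3
D^1 f = -(8/3)x^7 - 35x^6 + 12x^5 + (9/2)x^2
D^2 f = -(56/3)x^6 - 210x^5 + 60x^4 + 9x
matching coefficients of g against c_0 f + c_1 Df + … from the top degree down determines the c_i
solution: c_0 = 3/2, c_1 = 1/2, c_2 = -2

c_0 = 3/2, c_1 = 1/2, c_2 = -2


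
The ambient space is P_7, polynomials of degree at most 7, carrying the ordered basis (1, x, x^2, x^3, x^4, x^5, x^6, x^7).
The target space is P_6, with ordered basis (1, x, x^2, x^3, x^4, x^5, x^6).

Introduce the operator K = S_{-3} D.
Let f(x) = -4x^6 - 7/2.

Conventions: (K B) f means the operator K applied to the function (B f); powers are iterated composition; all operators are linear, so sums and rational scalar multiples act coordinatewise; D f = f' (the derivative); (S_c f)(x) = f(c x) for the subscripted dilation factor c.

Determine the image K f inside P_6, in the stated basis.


D f = -24x^5
S_{-3} D f = 5832x^5

the image equals g(x) = 5832x^5


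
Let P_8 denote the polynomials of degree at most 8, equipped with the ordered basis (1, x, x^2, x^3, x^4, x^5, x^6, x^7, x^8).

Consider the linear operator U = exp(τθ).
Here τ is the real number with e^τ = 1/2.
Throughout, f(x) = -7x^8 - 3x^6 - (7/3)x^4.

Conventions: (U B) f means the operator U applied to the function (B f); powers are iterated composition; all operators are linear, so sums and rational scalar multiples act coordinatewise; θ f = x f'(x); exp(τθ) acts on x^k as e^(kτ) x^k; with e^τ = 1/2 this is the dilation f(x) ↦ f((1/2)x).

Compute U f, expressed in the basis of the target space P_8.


exp(τθ) x^k = e^(kτ) x^k; with e^τ = 1/2 this sends x^k to (1/2)^k x^k
x^4 ↦ 1/16 x^4
x^6 ↦ 1/64 x^6
x^8 ↦ 1/256 x^8
applying this coordinatewise to f: exp(τθ) f = -(7/256)x^8 - (3/64)x^6 - (7/48)x^4

the image equals g(x) = -(7/256)x^8 - (3/64)x^6 - (7/48)x^4


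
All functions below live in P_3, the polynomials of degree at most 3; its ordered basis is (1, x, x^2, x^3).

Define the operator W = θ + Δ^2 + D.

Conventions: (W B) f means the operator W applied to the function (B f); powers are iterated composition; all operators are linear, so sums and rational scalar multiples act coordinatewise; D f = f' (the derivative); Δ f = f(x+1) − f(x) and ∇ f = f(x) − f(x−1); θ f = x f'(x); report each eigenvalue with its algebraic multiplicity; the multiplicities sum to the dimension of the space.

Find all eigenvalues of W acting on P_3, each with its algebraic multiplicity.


λ = 0 (multiplicity 1), λ = 1 (multiplicity 1), λ = 2 (multiplicity 1), λ = 3 (multiplicity 1)

image of 1: 0
image of x: x + 1
image of x^2: 2x^2 + 2x + 2
image of x^3: 3x^3 + 3x^2 + 6x + 6
the matrix is upper triangular; its diagonal is (0, 1, 2, 3)
for a triangular matrix the eigenvalues are the diagonal entries, with algebraic multiplicity their repetition count


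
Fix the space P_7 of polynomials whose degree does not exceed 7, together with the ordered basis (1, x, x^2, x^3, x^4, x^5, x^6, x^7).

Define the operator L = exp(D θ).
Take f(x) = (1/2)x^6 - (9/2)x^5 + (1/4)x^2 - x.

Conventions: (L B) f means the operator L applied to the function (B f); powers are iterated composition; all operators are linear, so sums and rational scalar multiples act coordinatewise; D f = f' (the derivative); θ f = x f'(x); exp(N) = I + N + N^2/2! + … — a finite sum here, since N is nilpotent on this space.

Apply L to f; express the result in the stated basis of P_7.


the result is g(x) = (1/2)x^6 + (27/2)x^5 + (225/2)x^4 + 300x^3 + (1/4)x^2 - 540x - 361/2

order-1 term: 18x^5 - (225/2)x^4 + x - 1
order-2 term: 225x^4 - 900x^3 + 1/2
order-3 term: 1200x^3 - 2700x^2
order-4 term: 2700x^2 - 2700x
order-5 term: 2160x - 540
order-6 term: 360
the series for exp(D θ) f terminates at order 6
exp(D θ) f = (1/2)x^6 + (27/2)x^5 + (225/2)x^4 + 300x^3 + (1/4)x^2 - 540x - 361/2


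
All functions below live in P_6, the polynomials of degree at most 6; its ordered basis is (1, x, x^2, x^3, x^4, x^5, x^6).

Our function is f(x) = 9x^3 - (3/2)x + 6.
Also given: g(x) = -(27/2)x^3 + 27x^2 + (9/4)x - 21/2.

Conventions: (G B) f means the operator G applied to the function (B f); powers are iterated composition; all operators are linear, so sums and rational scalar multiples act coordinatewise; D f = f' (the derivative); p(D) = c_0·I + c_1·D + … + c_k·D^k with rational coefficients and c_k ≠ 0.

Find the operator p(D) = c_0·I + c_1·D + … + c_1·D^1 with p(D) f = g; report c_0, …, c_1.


D^0 f = 9x^3 - (3/2)x + 6
D^1 f = 27x^2 - 3/2
matching coefficients of g against c_0 f + c_1 Df + … from the top degree down determines the c_i
solution: c_0 = -3/2, c_1 = 1

c_0 = -3/2, c_1 = 1


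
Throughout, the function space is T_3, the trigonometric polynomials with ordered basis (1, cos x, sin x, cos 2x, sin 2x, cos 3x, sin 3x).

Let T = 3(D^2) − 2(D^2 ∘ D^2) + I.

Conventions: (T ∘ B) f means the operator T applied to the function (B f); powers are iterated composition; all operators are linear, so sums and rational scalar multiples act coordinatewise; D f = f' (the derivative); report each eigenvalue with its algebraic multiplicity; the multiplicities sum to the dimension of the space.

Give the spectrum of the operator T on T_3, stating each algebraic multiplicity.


image of 1: 1
image of cos x: -4cos x
image of sin x: -4sin x
image of cos 2x: -43cos 2x
image of sin 2x: -43sin 2x
image of cos 3x: -188cos 3x
image of sin 3x: -188sin 3x
the matrix is diagonal; its diagonal is (1, -4, -4, -43, -43, -188, -188)
for a triangular matrix the eigenvalues are the diagonal entries, with algebraic multiplicity their repetition count

λ = -188 (multiplicity 2), λ = -43 (multiplicity 2), λ = -4 (multiplicity 2), λ = 1 (multiplicity 1)


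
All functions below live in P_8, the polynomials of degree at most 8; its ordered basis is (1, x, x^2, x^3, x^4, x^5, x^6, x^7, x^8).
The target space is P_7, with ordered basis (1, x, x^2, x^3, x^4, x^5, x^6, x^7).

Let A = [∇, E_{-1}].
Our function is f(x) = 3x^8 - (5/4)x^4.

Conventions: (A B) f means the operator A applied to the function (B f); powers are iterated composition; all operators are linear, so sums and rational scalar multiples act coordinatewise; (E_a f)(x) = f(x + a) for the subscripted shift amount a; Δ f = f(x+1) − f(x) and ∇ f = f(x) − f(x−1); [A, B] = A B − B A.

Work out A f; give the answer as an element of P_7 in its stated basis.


E_{-1} f = 3x^8 - 24x^7 + 84x^6 - 168x^5 + (835/4)x^4 - 163x^3 + (153/2)x^2 - 19x + 7/4
∇ E_{-1} f = 24x^7 - 252x^6 + 1176x^5 - 3150x^4 + 5203x^3 - (10539/2)x^2 + 3013x - 2985/4
∇ f = 24x^7 - 84x^6 + 168x^5 - 210x^4 + 163x^3 - (153/2)x^2 + 19x - 7/4
E_{-1} ∇ f = 24x^7 - 252x^6 + 1176x^5 - 3150x^4 + 5203x^3 - (10539/2)x^2 + 3013x - 2985/4
[∇, E_{-1}] f = 0

the image equals g(x) = 0


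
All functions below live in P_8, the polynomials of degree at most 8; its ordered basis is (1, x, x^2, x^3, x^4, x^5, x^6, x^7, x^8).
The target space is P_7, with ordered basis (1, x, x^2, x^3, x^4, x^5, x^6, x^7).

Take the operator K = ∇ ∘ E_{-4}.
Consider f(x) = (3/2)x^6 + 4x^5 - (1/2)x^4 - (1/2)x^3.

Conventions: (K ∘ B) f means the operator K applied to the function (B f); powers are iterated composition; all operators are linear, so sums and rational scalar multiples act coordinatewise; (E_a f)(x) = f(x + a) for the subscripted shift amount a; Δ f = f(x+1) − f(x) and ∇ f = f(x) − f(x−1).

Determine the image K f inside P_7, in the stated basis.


g(x) = 9x^5 - (365/2)x^4 + 1468x^3 - 5837x^2 + (22841/2)x - 17471/2

E_{-4} f = (3/2)x^6 - 32x^5 + (559/2)x^4 - (2545/2)x^3 + 3158x^2 - 3992x + 1952
∇ E_{-4} f = 9x^5 - (365/2)x^4 + 1468x^3 - 5837x^2 + (22841/2)x - 17471/2


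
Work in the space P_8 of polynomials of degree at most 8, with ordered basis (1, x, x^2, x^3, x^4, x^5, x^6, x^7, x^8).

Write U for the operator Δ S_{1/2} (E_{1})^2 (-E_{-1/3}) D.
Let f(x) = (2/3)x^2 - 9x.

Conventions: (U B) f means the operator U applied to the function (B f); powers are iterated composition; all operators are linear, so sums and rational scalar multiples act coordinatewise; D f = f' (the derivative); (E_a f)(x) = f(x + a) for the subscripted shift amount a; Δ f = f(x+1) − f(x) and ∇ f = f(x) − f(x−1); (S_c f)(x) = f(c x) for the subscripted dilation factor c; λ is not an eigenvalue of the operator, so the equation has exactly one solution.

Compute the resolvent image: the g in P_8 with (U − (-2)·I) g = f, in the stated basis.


g(x) = (1/3)x^2 - (9/2)x + 1/6

write g with unknown coordinates in the stated basis and equate coefficients in (U − (-2)·I) g = f
solving from the highest basis element down gives g = (1/3)x^2 - (9/2)x + 1/6
check: U g = -1/3
so U g − (-2)·g = (2/3)x^2 - 9x = f ✓


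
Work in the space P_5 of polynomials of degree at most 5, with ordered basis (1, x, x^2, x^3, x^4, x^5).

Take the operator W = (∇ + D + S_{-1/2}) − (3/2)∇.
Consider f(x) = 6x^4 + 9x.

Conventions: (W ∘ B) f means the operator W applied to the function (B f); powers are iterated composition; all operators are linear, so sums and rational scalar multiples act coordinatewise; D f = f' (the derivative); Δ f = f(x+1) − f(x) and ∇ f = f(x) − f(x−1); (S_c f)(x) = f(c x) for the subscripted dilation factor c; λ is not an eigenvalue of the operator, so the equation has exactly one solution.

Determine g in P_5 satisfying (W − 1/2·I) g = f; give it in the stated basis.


write g with unknown coordinates in the stated basis and equate coefficients in (W − 1/2·I) g = f
solving from the highest basis element down gives g = -(96/7)x^4 - (1536/35)x^3 - (14976/35)x^2 - (3327/7)x + 873
check: W g = -(6/7)x^4 - (768/35)x^3 - (7488/35)x^2 - (3201/14)x + 873/2
so W g − 1/2·g = 6x^4 + 9x = f ✓

g(x) = -(96/7)x^4 - (1536/35)x^3 - (14976/35)x^2 - (3327/7)x + 873


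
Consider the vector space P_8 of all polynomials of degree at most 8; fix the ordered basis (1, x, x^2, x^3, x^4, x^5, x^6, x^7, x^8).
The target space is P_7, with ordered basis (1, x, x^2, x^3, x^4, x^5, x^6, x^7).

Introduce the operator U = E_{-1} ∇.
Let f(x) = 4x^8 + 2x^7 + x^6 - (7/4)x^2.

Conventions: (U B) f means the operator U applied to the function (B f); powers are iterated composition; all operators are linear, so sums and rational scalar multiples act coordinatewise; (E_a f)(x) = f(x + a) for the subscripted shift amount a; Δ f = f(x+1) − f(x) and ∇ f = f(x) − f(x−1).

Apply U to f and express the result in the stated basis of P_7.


∇ f = 32x^7 - 98x^6 + 188x^5 - 225x^4 + 174x^3 - 85x^2 + (41/2)x - 5/4
E_{-1} ∇ f = 32x^7 - 322x^6 + 1448x^5 - 3755x^4 + 6034x^3 - 5979x^2 + (6729/2)x - 3295/4

the result is g(x) = 32x^7 - 322x^6 + 1448x^5 - 3755x^4 + 6034x^3 - 5979x^2 + (6729/2)x - 3295/4


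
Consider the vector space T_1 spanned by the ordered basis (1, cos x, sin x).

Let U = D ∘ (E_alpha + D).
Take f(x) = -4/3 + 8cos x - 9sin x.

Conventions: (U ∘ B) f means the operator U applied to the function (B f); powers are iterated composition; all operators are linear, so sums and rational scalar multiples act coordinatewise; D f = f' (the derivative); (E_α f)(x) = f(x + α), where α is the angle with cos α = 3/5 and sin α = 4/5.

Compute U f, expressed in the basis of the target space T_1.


E_alpha f = -4/3 - (12/5)cos x - (59/5)sin x
D f = -9cos x - 8sin x
(E_alpha + D) f = -4/3 - (57/5)cos x - (99/5)sin x
D (E_alpha + D) f = -(99/5)cos x + (57/5)sin x

g(x) = -(99/5)cos x + (57/5)sin x


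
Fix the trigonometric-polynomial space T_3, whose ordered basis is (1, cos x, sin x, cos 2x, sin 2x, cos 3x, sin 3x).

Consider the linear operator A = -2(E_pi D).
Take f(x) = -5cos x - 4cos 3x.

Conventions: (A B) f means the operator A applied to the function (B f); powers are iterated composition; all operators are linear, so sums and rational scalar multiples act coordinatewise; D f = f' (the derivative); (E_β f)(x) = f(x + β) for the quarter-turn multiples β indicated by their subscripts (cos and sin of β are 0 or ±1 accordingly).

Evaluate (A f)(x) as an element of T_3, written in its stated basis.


g(x) = 10sin x + 24sin 3x

D f = 5sin x + 12sin 3x
E_pi D f = -5sin x - 12sin 3x
(-2(E_pi D)) f = 10sin x + 24sin 3x


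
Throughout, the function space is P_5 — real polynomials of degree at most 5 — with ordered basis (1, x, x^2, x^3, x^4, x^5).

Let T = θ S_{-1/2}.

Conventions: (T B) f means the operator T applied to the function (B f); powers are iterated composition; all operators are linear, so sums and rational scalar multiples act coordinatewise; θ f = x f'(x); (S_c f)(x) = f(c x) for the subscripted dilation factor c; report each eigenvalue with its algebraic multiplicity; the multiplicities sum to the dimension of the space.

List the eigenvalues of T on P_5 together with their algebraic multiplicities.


image of 1: 0
image of x: -(1/2)x
image of x^2: (1/2)x^2
image of x^3: -(3/8)x^3
image of x^4: (1/4)x^4
image of x^5: -(5/32)x^5
the matrix is upper triangular; its diagonal is (0, -1/2, 1/2, -3/8, 1/4, -5/32)
for a triangular matrix the eigenvalues are the diagonal entries, with algebraic multiplicity their repetition count

λ = -1/2 (multiplicity 1), λ = -3/8 (multiplicity 1), λ = -5/32 (multiplicity 1), λ = 0 (multiplicity 1), λ = 1/4 (multiplicity 1), λ = 1/2 (multiplicity 1)


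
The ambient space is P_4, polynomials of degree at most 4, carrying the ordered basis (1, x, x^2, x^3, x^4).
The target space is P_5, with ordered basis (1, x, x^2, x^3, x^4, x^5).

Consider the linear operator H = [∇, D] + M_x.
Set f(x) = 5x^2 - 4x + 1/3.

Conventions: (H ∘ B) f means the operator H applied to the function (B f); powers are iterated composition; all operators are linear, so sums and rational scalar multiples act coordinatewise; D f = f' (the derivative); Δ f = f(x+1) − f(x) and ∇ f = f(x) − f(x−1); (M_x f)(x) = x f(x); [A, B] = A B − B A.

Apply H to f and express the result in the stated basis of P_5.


the image equals g(x) = 5x^3 - 4x^2 + (1/3)x

D f = 10x - 4
∇ D f = 10
∇ f = 10x - 9
D ∇ f = 10
[∇, D] f = 0
M_x f = 5x^3 - 4x^2 + (1/3)x
([∇, D] + M_x) f = 5x^3 - 4x^2 + (1/3)x


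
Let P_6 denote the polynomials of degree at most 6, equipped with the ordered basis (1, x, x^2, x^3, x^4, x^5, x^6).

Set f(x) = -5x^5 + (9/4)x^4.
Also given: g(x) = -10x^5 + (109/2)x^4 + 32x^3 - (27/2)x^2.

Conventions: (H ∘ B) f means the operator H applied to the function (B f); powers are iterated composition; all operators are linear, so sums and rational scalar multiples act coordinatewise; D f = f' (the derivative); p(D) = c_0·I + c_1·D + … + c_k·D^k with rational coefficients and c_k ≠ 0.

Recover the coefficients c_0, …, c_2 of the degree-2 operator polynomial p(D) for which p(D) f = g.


p(D) = 2·I − 2·D − (1/2)·D^2, i.e. c_0 = 2, c_1 = -2, c_2 = -1/2

D^0 f = -5x^5 + (9/4)x^4
D^1 f = -25x^4 + 9x^3
D^2 f = -100x^3 + 27x^2
matching coefficients of g against c_0 f + c_1 Df + … from the top degree down determines the c_i
solution: c_0 = 2, c_1 = -2, c_2 = -1/2


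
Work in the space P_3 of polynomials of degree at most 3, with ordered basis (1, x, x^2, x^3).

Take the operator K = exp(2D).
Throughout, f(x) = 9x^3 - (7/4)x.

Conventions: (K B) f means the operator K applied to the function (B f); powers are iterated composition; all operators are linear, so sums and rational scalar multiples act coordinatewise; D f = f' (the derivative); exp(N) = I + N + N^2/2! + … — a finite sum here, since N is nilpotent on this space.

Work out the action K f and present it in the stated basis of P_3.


order-1 term: 54x^2 - 7/2
order-2 term: 108x
order-3 term: 72
the series for exp(2D) f terminates at order 3
exp(2D) f = 9x^3 + 54x^2 + (425/4)x + 137/2

g(x) = 9x^3 + 54x^2 + (425/4)x + 137/2


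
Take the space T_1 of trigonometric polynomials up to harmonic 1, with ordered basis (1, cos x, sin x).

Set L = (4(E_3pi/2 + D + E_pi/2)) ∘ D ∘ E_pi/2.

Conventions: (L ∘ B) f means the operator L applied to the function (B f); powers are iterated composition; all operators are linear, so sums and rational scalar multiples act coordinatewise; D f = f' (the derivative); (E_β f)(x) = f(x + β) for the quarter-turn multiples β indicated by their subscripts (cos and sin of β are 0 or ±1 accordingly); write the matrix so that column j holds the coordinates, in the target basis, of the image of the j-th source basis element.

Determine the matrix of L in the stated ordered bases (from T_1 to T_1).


image of 1: 0
image of cos x: 4sin x
image of sin x: -4cos x
each image's coordinates form column j of the matrix

the matrix is [[0, 0, 0]; [0, 0, -4]; [0, 4, 0]] (rows listed top to bottom)


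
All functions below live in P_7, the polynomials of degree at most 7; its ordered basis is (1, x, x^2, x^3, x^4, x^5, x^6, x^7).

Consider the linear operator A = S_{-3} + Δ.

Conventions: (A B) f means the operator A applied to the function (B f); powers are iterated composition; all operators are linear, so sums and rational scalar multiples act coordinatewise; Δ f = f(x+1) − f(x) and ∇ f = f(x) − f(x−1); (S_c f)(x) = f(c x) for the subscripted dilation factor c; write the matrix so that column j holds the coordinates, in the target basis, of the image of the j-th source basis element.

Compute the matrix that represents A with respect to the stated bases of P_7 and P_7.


image of 1: 1
image of x: -3x + 1
image of x^2: 9x^2 + 2x + 1
image of x^3: -27x^3 + 3x^2 + 3x + 1
image of x^4: 81x^4 + 4x^3 + 6x^2 + 4x + 1
image of x^5: -243x^5 + 5x^4 + 10x^3 + 10x^2 + 5x + 1
image of x^6: 729x^6 + 6x^5 + 15x^4 + 20x^3 + 15x^2 + 6x + 1
image of x^7: -2187x^7 + 7x^6 + 21x^5 + 35x^4 + 35x^3 + 21x^2 + 7x + 1
each image's coordinates form column j of the matrix

the matrix is [[1, 1, 1, 1, 1, 1, 1, 1]; [0, -3, 2, 3, 4, 5, 6, 7]; [0, 0, 9, 3, 6, 10, 15, 21]; [0, 0, 0, -27, 4, 10, 20, 35]; [0, 0, 0, 0, 81, 5, 15, 35]; [0, 0, 0, 0, 0, -243, 6, 21]; [0, 0, 0, 0, 0, 0, 729, 7]; [0, 0, 0, 0, 0, 0, 0, -2187]] (rows listed top to bottom)


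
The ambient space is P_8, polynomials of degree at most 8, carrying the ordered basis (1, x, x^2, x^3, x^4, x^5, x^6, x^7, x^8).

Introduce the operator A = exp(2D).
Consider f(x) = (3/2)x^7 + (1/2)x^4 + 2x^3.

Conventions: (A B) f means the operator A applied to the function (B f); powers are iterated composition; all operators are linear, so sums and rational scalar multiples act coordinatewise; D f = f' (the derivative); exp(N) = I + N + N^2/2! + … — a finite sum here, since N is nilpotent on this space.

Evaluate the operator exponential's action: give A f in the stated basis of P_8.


order-1 term: 21x^6 + 4x^3 + 12x^2
order-2 term: 126x^5 + 12x^2 + 24x
order-3 term: 420x^4 + 16x + 16
order-4 term: 840x^3 + 8
order-5 term: 1008x^2
order-6 term: 672x
order-7 term: 192
the series for exp(2D) f terminates at order 7
exp(2D) f = (3/2)x^7 + 21x^6 + 126x^5 + (841/2)x^4 + 846x^3 + 1032x^2 + 712x + 216

the result is g(x) = (3/2)x^7 + 21x^6 + 126x^5 + (841/2)x^4 + 846x^3 + 1032x^2 + 712x + 216


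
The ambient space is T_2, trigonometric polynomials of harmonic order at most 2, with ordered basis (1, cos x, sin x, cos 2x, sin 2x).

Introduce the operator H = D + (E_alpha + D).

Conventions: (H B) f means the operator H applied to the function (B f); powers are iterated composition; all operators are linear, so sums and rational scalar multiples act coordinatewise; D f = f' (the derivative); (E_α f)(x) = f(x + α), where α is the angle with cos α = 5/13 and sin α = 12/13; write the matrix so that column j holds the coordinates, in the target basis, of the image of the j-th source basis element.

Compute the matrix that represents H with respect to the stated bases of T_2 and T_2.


image of 1: 1
image of cos x: (5/13)cos x - (38/13)sin x
image of sin x: (38/13)cos x + (5/13)sin x
image of cos 2x: -(119/169)cos 2x - (796/169)sin 2x
image of sin 2x: (796/169)cos 2x - (119/169)sin 2x
each image's coordinates form column j of the matrix

the matrix is [[1, 0, 0, 0, 0]; [0, 5/13, 38/13, 0, 0]; [0, -38/13, 5/13, 0, 0]; [0, 0, 0, -119/169, 796/169]; [0, 0, 0, -796/169, -119/169]] (rows listed top to bottom)


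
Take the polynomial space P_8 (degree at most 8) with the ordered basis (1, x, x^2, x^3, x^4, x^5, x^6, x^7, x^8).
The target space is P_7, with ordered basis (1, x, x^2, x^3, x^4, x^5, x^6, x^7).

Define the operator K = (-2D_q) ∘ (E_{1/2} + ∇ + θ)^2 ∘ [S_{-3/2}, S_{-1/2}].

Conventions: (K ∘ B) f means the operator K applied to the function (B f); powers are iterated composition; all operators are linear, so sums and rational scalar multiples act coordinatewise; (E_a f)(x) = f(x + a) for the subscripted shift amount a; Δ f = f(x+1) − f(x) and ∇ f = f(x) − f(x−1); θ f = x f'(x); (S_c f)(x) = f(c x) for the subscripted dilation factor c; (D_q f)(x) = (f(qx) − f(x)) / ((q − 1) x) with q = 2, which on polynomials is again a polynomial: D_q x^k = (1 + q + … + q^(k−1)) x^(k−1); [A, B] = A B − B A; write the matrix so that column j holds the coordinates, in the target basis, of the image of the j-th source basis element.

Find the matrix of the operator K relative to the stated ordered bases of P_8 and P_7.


image of 1: 0
image of x: 0
image of x^2: 0
image of x^3: 0
image of x^4: 0
image of x^5: 0
image of x^6: 0
image of x^7: 0
image of x^8: 0
each image's coordinates form column j of the matrix

the matrix is [[0, 0, 0, 0, 0, 0, 0, 0, 0]; [0, 0, 0, 0, 0, 0, 0, 0, 0]; [0, 0, 0, 0, 0, 0, 0, 0, 0]; [0, 0, 0, 0, 0, 0, 0, 0, 0]; [0, 0, 0, 0, 0, 0, 0, 0, 0]; [0, 0, 0, 0, 0, 0, 0, 0, 0]; [0, 0, 0, 0, 0, 0, 0, 0, 0]; [0, 0, 0, 0, 0, 0, 0, 0, 0]] (rows listed top to bottom)


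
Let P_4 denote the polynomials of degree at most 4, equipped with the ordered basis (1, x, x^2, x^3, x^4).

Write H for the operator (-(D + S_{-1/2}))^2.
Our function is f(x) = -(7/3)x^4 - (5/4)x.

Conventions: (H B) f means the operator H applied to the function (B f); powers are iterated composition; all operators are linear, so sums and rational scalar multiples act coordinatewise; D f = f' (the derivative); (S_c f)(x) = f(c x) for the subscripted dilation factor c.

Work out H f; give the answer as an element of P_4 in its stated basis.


the image equals g(x) = -(7/768)x^4 + (7/12)x^3 - 28x^2 - (5/16)x - 5/8

D f = -(28/3)x^3 - 5/4
S_{-1/2} f = -(7/48)x^4 + (5/8)x
(D + S_{-1/2}) f = -(7/48)x^4 - (28/3)x^3 + (5/8)x - 5/4
(-(D + S_{-1/2})) f = (7/48)x^4 + (28/3)x^3 - (5/8)x + 5/4
D (-(D + S_{-1/2})) f = (7/12)x^3 + 28x^2 - 5/8
S_{-1/2} (-(D + S_{-1/2})) f = (7/768)x^4 - (7/6)x^3 + (5/16)x + 5/4
(D + S_{-1/2}) (-(D + S_{-1/2})) f = (7/768)x^4 - (7/12)x^3 + 28x^2 + (5/16)x + 5/8
(-(D + S_{-1/2})) (-(D + S_{-1/2})) f = -(7/768)x^4 + (7/12)x^3 - 28x^2 - (5/16)x - 5/8


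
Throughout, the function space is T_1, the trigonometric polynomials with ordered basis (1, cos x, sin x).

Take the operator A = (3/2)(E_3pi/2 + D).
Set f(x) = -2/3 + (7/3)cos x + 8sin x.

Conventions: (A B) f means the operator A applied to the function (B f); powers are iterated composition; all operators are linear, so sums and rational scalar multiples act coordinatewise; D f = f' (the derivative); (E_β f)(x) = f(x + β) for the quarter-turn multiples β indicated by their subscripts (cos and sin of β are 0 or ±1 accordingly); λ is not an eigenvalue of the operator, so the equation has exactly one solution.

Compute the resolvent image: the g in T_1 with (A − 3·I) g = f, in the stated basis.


g(x) = 4/9 - (7/9)cos x - (8/3)sin x

write g with unknown coordinates in the stated basis and equate coefficients in (A − 3·I) g = f
solving from the highest basis element down gives g = 4/9 - (7/9)cos x - (8/3)sin x
check: A g = 2/3
so A g − 3·g = -2/3 + (7/3)cos x + 8sin x = f ✓


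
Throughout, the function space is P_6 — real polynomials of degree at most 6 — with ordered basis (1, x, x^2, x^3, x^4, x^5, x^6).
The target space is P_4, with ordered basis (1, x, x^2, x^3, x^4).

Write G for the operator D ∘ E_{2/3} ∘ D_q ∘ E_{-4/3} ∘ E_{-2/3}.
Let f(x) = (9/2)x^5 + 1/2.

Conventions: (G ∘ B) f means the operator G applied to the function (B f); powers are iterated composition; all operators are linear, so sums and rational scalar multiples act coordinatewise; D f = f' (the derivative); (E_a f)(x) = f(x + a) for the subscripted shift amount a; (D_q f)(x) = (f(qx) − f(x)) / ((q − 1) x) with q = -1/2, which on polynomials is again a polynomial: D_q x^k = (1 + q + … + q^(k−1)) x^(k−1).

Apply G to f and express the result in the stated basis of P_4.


E_{-2/3} f = (9/2)x^5 - 15x^4 + 20x^3 - (40/3)x^2 + (40/9)x - 5/54
E_{-4/3} E_{-2/3} f = (9/2)x^5 - 45x^4 + 180x^3 - 360x^2 + 360x - 287/2
D_q E_{-4/3} E_{-2/3} f = (99/32)x^4 - (225/8)x^3 + 135x^2 - 180x + 360
E_{2/3} (D_q ∘ E_{-4/3} ∘ E_{-2/3}) f = (99/32)x^4 - (159/8)x^3 + 87x^2 - (203/6)x + 5261/18
D E_{2/3} (D_q ∘ E_{-4/3} ∘ E_{-2/3}) f = (99/8)x^3 - (477/8)x^2 + 174x - 203/6

the result is g(x) = (99/8)x^3 - (477/8)x^2 + 174x - 203/6


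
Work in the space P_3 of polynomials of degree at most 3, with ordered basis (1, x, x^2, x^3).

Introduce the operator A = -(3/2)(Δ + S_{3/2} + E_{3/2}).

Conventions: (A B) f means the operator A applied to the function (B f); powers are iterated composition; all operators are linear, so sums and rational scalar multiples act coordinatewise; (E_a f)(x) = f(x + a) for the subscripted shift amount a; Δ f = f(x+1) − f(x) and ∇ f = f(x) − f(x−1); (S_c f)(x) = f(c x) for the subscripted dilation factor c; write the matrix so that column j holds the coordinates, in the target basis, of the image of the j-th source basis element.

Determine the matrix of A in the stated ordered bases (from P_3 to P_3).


the matrix is [[-3, -15/4, -39/8, -105/16]; [0, -15/4, -15/2, -117/8]; [0, 0, -39/8, -45/4]; [0, 0, 0, -105/16]] (rows listed top to bottom)

image of 1: -3
image of x: -(15/4)x - 15/4
image of x^2: -(39/8)x^2 - (15/2)x - 39/8
image of x^3: -(105/16)x^3 - (45/4)x^2 - (117/8)x - 105/16
each image's coordinates form column j of the matrix


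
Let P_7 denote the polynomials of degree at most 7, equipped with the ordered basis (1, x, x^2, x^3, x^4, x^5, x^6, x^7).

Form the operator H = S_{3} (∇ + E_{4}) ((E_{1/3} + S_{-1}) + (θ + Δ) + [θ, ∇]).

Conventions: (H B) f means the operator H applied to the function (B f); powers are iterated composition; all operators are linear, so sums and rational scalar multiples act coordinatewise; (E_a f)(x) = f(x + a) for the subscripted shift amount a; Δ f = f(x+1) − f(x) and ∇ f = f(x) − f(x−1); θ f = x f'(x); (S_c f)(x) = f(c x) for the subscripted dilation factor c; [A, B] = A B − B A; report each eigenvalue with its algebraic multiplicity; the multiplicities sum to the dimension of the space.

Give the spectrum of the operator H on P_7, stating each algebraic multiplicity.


λ = 2 (multiplicity 1), λ = 3 (multiplicity 1), λ = 36 (multiplicity 1), λ = 81 (multiplicity 1), λ = 486 (multiplicity 1), λ = 1215 (multiplicity 1), λ = 5832 (multiplicity 1), λ = 15309 (multiplicity 1)

image of 1: 2
image of x: 3x + 16/3
image of x^2: 36x^2 + 122x + 598/9
image of x^3: 81x^3 + 414x^2 + 463x + 6877/27
image of x^4: 486x^4 + 3276x^3 + 5208x^2 + (48568/9)x + 150856/81
image of x^5: 1215x^5 + 10260x^4 + 21990x^3 + (103870/3)x^2 + (651005/27)x + 1797979/243
image of x^6: 5832x^6 + 58806x^5 + 153630x^4 + 313040x^3 + (960830/3)x^2 + (5090408/27)x + 32931154/729
image of x^7: 15309x^7 + 180306x^6 + 568701x^5 + 1459185x^4 + (6002885/3)x^3 + (16072903/9)x^2 + (209621293/243)x + 402584389/2187
the matrix is upper triangular; its diagonal is (2, 3, 36, 81, 486, 1215, 5832, 15309)
for a triangular matrix the eigenvalues are the diagonal entries, with algebraic multiplicity their repetition count


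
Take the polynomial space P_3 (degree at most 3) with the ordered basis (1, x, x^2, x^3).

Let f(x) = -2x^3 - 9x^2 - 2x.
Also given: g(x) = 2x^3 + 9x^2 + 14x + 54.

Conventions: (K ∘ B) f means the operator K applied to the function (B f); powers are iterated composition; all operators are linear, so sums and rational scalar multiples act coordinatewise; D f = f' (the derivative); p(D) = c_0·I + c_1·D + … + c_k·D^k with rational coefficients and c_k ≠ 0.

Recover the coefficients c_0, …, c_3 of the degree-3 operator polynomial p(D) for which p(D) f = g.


c_0 = -1, c_1 = 0, c_2 = -1, c_3 = -3

D^0 f = -2x^3 - 9x^2 - 2x
D^1 f = -6x^2 - 18x - 2
D^2 f = -12x - 18
D^3 f = -12
matching coefficients of g against c_0 f + c_1 Df + … from the top degree down determines the c_i
solution: c_0 = -1, c_1 = 0, c_2 = -1, c_3 = -3


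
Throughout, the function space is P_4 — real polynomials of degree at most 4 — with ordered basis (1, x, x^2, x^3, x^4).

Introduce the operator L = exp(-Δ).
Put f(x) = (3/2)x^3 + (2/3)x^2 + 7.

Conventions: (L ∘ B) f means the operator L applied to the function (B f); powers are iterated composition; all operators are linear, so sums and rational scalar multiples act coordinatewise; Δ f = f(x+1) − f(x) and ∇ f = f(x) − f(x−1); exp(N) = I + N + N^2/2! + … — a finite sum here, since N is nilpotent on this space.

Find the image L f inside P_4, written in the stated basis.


order-1 term: -(9/2)x^2 - (35/6)x - 13/6
order-2 term: (9/2)x + 31/6
order-3 term: -3/2
the series for exp(-Δ) f terminates at order 3
exp(-Δ) f = (3/2)x^3 - (23/6)x^2 - (4/3)x + 17/2

g(x) = (3/2)x^3 - (23/6)x^2 - (4/3)x + 17/2


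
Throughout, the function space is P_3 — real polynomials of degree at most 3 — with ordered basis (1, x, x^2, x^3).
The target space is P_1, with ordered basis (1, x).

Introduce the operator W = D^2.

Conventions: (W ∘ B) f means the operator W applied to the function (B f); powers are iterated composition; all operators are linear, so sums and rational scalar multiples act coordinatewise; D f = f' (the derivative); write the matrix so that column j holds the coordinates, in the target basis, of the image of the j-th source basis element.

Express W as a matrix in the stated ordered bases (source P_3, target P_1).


the matrix is [[0, 0, 2, 0]; [0, 0, 0, 6]] (rows listed top to bottom)

image of 1: 0
image of x: 0
image of x^2: 2
image of x^3: 6x
each image's coordinates form column j of the matrix


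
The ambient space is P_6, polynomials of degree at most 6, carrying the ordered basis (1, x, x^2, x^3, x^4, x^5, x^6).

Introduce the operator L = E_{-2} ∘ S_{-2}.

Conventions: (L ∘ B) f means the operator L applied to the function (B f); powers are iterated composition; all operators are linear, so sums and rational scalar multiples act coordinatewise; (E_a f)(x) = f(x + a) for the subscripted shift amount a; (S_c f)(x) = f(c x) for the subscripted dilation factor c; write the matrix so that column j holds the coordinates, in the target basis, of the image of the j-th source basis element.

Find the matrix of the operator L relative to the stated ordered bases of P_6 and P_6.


image of 1: 1
image of x: -2x + 4
image of x^2: 4x^2 - 16x + 16
image of x^3: -8x^3 + 48x^2 - 96x + 64
image of x^4: 16x^4 - 128x^3 + 384x^2 - 512x + 256
image of x^5: -32x^5 + 320x^4 - 1280x^3 + 2560x^2 - 2560x + 1024
image of x^6: 64x^6 - 768x^5 + 3840x^4 - 10240x^3 + 15360x^2 - 12288x + 4096
each image's coordinates form column j of the matrix

the matrix is [[1, 4, 16, 64, 256, 1024, 4096]; [0, -2, -16, -96, -512, -2560, -12288]; [0, 0, 4, 48, 384, 2560, 15360]; [0, 0, 0, -8, -128, -1280, -10240]; [0, 0, 0, 0, 16, 320, 3840]; [0, 0, 0, 0, 0, -32, -768]; [0, 0, 0, 0, 0, 0, 64]] (rows listed top to bottom)


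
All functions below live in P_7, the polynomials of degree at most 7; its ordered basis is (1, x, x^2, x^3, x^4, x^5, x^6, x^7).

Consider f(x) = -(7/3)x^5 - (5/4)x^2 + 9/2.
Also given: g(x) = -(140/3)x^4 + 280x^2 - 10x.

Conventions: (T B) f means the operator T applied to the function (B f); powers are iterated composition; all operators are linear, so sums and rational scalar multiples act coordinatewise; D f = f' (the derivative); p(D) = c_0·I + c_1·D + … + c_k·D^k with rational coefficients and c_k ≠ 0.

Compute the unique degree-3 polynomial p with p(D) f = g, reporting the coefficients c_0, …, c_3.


D^0 f = -(7/3)x^5 - (5/4)x^2 + 9/2
D^1 f = -(35/3)x^4 - (5/2)x
D^2 f = -(140/3)x^3 - 5/2
D^3 f = -140x^2
matching coefficients of g against c_0 f + c_1 Df + … from the top degree down determines the c_i
solution: c_0 = 0, c_1 = 4, c_2 = 0, c_3 = -2

p(D) = 4·D − 2·D^3, i.e. c_0 = 0, c_1 = 4, c_2 = 0, c_3 = -2


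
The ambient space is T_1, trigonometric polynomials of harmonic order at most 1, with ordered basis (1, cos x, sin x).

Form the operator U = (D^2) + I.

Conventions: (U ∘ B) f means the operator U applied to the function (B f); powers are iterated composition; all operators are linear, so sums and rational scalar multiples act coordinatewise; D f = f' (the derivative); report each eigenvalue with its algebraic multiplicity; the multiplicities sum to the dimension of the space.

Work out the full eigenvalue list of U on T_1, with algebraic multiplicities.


λ = 0 (multiplicity 2), λ = 1 (multiplicity 1)

image of 1: 1
image of cos x: 0
image of sin x: 0
the matrix is diagonal; its diagonal is (1, 0, 0)
for a triangular matrix the eigenvalues are the diagonal entries, with algebraic multiplicity their repetition count


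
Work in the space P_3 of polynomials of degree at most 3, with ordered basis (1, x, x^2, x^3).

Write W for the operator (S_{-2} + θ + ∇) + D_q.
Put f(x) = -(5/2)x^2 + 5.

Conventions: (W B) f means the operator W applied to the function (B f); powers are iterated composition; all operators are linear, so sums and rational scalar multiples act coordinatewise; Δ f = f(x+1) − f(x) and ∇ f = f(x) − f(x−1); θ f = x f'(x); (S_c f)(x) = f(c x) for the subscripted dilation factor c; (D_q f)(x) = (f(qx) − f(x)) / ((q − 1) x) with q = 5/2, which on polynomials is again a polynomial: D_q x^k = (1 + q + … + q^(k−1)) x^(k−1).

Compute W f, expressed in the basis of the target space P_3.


the result is g(x) = -15x^2 - (55/4)x + 15/2

S_{-2} f = -10x^2 + 5
θ f = -5x^2
∇ f = -5x + 5/2
(S_{-2} + θ + ∇) f = -15x^2 - 5x + 15/2
D_q f = -(35/4)x
((S_{-2} + θ + ∇) + D_q) f = -15x^2 - (55/4)x + 15/2


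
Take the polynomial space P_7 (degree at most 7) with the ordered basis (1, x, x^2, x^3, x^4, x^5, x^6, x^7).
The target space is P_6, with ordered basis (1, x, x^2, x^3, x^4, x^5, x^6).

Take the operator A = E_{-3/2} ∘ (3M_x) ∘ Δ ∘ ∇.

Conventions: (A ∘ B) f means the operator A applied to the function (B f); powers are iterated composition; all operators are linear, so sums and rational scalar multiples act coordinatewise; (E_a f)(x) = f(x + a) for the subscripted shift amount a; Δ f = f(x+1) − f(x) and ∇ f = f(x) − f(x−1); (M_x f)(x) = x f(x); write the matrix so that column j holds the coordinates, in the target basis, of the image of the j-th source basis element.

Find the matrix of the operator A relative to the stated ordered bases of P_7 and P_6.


image of 1: 0
image of x: 0
image of x^2: 6x - 9
image of x^3: 18x^2 - 54x + 81/2
image of x^4: 36x^3 - 162x^2 + 249x - 261/2
image of x^5: 60x^4 - 360x^3 + 840x^2 - 900x + 1485/4
image of x^6: 90x^5 - 675x^4 + 2115x^3 - (6885/2)x^2 + (23133/8)x - 15939/16
image of x^7: 126x^6 - 1134x^5 + (8925/2)x^4 - 9765x^3 + (99561/8)x^2 - (69615/8)x + 82971/32
each image's coordinates form column j of the matrix

the matrix is [[0, 0, -9, 81/2, -261/2, 1485/4, -15939/16, 82971/32]; [0, 0, 6, -54, 249, -900, 23133/8, -69615/8]; [0, 0, 0, 18, -162, 840, -6885/2, 99561/8]; [0, 0, 0, 0, 36, -360, 2115, -9765]; [0, 0, 0, 0, 0, 60, -675, 8925/2]; [0, 0, 0, 0, 0, 0, 90, -1134]; [0, 0, 0, 0, 0, 0, 0, 126]] (rows listed top to bottom)
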